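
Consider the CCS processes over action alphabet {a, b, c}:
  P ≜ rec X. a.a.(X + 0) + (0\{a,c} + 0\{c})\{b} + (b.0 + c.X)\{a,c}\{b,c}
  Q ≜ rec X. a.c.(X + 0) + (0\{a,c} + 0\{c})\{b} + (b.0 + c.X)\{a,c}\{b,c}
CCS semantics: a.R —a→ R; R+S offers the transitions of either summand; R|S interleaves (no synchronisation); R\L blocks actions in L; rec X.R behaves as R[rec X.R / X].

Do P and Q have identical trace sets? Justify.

P's transition system — 3 states:
  s0 = rec X. a.a.(X + 0) + (0\{a,c} + 0\{c})\{b} + (b.0 + c.X)\{a,c}\{b,c} has moves =a=> s1
  s1 = a.((rec X. a.a.(X + 0) + (0\{a,c} + 0\{c})\{b} + (b.0 + c.X)\{a,c}\{b,c}) + 0) has moves =a=> s2
  s2 = (rec X. a.a.(X + 0) + (0\{a,c} + 0\{c})\{b} + (b.0 + c.X)\{a,c}\{b,c}) + 0 has moves =a=> s1
Q's transition system — 3 states:
  t0 = rec X. a.c.(X + 0) + (0\{a,c} + 0\{c})\{b} + (b.0 + c.X)\{a,c}\{b,c} has moves =a=> t1
  t1 = c.((rec X. a.c.(X + 0) + (0\{a,c} + 0\{c})\{b} + (b.0 + c.X)\{a,c}\{b,c}) + 0) has moves =c=> t2
  t2 = (rec X. a.c.(X + 0) + (0\{a,c} + 0\{c})\{b} + (b.0 + c.X)\{a,c}\{b,c}) + 0 has moves =a=> t1
Run σ = ⟨aa⟩ on P: start {s0}
  after a @ step 1: {s1}
  after a @ step 2: {s2}
  ✓ P
Run σ = ⟨aa⟩ on Q: start {t0}
  after a @ step 1: {t1}
  after a @ step 2: no successor for Q

trace-distinct — witness ⟨aa⟩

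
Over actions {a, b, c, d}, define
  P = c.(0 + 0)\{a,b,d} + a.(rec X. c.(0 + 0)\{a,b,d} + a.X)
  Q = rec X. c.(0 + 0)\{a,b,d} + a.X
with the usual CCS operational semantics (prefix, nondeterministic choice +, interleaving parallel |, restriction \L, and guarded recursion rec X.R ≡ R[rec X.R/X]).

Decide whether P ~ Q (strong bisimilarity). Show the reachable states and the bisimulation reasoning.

YES

Reachable graph of P (3 states):
  s0 = c.(0 + 0)\{a,b,d} + a.(rec X. c.(0 + 0)\{a,b,d} + a.X) :: —a→ s1, —c→ s2
  s1 = rec X. c.(0 + 0)\{a,b,d} + a.X :: —a→ s1, —c→ s2
  s2 = (0 + 0)\{a,b,d} :: deadlocked
Reachable graph of Q (2 states):
  t0 = rec X. c.(0 + 0)\{a,b,d} + a.X :: —a→ t0, —c→ t1
  t1 = (0 + 0)\{a,b,d} :: deadlocked
Coarsest stable partition (strong bisimilarity classes):
  B0 = {s0, s1, t0}
  B1 = {s2, t1}
s0 ∈ B0, t0 ∈ B0 → same block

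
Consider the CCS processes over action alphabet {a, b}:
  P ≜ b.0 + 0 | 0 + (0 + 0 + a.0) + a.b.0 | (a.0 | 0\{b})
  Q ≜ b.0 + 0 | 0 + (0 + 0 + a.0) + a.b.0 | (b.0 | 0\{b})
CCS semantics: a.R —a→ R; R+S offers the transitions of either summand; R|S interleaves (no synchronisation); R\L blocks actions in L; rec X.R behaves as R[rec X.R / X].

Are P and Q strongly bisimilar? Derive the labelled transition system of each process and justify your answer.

NO

Reachable graph of P (7 states):
  p0 = b.0 + 0 | 0 + (0 + 0 + a.0) + a.b.0 | (a.0 | 0\{b}) has moves --a--▸ p1, --a--▸ p2, --a--▸ p3, --b--▸ p1
  p1 = 0 has moves (no moves)
  p2 = a.b.0 | (0 | 0\{b}) has moves --a--▸ p4
  p3 = b.0 | (a.0 | 0\{b}) has moves --a--▸ p4, --b--▸ p5
  p4 = b.0 | (0 | 0\{b}) has moves --b--▸ p6
  p5 = 0 | (a.0 | 0\{b}) has moves --a--▸ p6
  p6 = 0 | (0 | 0\{b}) has moves (no moves)
Reachable graph of Q (7 states):
  q0 = b.0 + 0 | 0 + (0 + 0 + a.0) + a.b.0 | (b.0 | 0\{b}) has moves --a--▸ q1, --a--▸ q2, --b--▸ q1, --b--▸ q3
  q1 = 0 has moves (no moves)
  q2 = b.0 | (b.0 | 0\{b}) has moves --b--▸ q4, --b--▸ q5
  q3 = a.b.0 | (0 | 0\{b}) has moves --a--▸ q5
  q4 = 0 | (b.0 | 0\{b}) has moves --b--▸ q6
  q5 = b.0 | (0 | 0\{b}) has moves --b--▸ q6
  q6 = 0 | (0 | 0\{b}) has moves (no moves)
Partition-refinement fixed point:
  B0 = {p0}
  B1 = {p1, p6, q1, q6}
  B2 = {p2, q3}
  B3 = {p4, q4, q5}
  B4 = {p3}
  B5 = {p5}
  B6 = {q0}
  B7 = {q2}
p0 ∈ B0, q0 ∈ B6 → different blocks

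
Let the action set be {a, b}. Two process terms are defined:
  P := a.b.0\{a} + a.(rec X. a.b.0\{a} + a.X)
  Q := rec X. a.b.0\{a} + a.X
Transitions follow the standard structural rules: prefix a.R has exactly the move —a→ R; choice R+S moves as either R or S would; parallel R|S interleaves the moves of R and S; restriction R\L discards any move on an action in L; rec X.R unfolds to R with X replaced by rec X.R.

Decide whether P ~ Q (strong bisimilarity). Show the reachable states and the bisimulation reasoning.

LTS(P): 4 reachable states
  p0 = a.b.0\{a} + a.(rec X. a.b.0\{a} + a.X) ⊢ —a→ p1, —a→ p2
  p1 = b.0\{a} ⊢ —b→ p3
  p2 = rec X. a.b.0\{a} + a.X ⊢ —a→ p1, —a→ p2
  p3 = 0\{a} ⊢ (no moves)
LTS(Q): 3 reachable states
  q0 = rec X. a.b.0\{a} + a.X ⊢ —a→ q0, —a→ q1
  q1 = b.0\{a} ⊢ —b→ q2
  q2 = 0\{a} ⊢ (no moves)
Coarsest stable partition (strong bisimilarity classes):
  B0 = {p0, p2, q0}
  B1 = {p1, q1}
  B2 = {p3, q2}
p0 ∈ B0, q0 ∈ B0 → same block

YES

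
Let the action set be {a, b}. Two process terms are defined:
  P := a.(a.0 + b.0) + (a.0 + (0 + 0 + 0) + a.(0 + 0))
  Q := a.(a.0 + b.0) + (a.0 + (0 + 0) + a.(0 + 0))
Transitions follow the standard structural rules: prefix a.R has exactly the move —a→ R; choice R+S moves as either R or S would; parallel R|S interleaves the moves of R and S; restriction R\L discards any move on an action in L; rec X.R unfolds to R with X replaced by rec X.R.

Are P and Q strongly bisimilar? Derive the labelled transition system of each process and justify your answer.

YES

Reachable graph of P (4 states):
  u0 = a.(a.0 + b.0) + (a.0 + (0 + 0 + 0) + a.(0 + 0)) → -a-> u1, -a-> u2, -a-> u3
  u1 = 0 → (no moves)
  u2 = 0 + 0 → (no moves)
  u3 = a.0 + b.0 → -a-> u1, -b-> u1
Reachable graph of Q (4 states):
  v0 = a.(a.0 + b.0) + (a.0 + (0 + 0) + a.(0 + 0)) → -a-> v1, -a-> v2, -a-> v3
  v1 = 0 → (no moves)
  v2 = 0 + 0 → (no moves)
  v3 = a.0 + b.0 → -a-> v1, -b-> v1
Partition-refinement fixed point:
  B0 = {u0, v0}
  B1 = {u1, u2, v1, v2}
  B2 = {u3, v3}
u0 ∈ B0, v0 ∈ B0 → same block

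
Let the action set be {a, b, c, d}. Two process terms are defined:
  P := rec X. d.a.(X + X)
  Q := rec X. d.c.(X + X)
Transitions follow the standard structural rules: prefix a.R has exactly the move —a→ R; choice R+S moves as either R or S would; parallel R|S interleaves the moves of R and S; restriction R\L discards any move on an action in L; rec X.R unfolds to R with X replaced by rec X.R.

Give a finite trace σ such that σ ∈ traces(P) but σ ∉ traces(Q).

da

Reachable graph of P (3 states):
  m0 = rec X. d.a.(X + X) has moves -d-> m1
  m1 = a.((rec X. d.a.(X + X)) + (rec X. d.a.(X + X))) has moves -a-> m2
  m2 = (rec X. d.a.(X + X)) + (rec X. d.a.(X + X)) has moves -d-> m1
Reachable graph of Q (3 states):
  n0 = rec X. d.c.(X + X) has moves -d-> n1
  n1 = c.((rec X. d.c.(X + X)) + (rec X. d.c.(X + X))) has moves -c-> n2
  n2 = (rec X. d.c.(X + X)) + (rec X. d.c.(X + X)) has moves -d-> n1
Executing da from P (initial set {m0}):
  [1] d ⇒ {m1}
  [2] a ⇒ {m2}
  ✓ P
Executing da from Q (initial set {n0}):
  [1] d ⇒ {n1}
  [2] a ⇒ ∅ (Q stuck)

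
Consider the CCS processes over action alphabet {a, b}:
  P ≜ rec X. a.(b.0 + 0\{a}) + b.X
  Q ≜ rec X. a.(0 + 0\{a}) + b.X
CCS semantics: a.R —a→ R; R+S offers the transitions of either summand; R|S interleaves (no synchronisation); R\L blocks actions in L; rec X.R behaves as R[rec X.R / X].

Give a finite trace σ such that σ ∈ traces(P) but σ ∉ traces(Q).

Reachable graph of P (3 states):
  s0 = rec X. a.(b.0 + 0\{a}) + b.X has moves =a=> s1, =b=> s0
  s1 = b.0 + 0\{a} has moves =b=> s2
  s2 = 0 has moves (no moves)
Reachable graph of Q (2 states):
  t0 = rec X. a.(0 + 0\{a}) + b.X has moves =a=> t1, =b=> t0
  t1 = 0 + 0\{a} has moves (no moves)
Executing ab from P (initial set {s0}):
  [1] a ⇒ {s1}
  [2] b ⇒ {s2}
  P completes σ.
Executing ab from Q (initial set {t0}):
  [1] a ⇒ {t1}
  [2] b ⇒ ∅  — Q cannot continue

ab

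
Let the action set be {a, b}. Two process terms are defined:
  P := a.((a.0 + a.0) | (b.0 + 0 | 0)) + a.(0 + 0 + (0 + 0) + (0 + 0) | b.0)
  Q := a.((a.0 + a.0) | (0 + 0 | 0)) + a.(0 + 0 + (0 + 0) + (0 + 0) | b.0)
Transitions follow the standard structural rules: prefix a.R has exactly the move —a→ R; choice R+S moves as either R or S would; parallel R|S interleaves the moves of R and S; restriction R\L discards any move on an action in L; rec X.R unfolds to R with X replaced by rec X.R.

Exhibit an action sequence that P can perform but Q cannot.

aab

LTS(P): 7 reachable states
  s0 = a.((a.0 + a.0) | (b.0 + 0 | 0)) + a.(0 + 0 + (0 + 0) + (0 + 0) | b.0) ⊢ =a=> s1, =a=> s2
  s1 = (a.0 + a.0) | (b.0 + 0 | 0) ⊢ =a=> s3, =b=> s4
  s2 = 0 + 0 + (0 + 0) + (0 + 0) | b.0 ⊢ =b=> s5
  s3 = 0 | (b.0 + 0 | 0) ⊢ =b=> s6
  s4 = (a.0 + a.0) | 0 ⊢ =a=> s6
  s5 = (0 + 0) | 0 ⊢ deadlocked
  s6 = 0 | 0 ⊢ deadlocked
LTS(Q): 5 reachable states
  t0 = a.((a.0 + a.0) | (0 + 0 | 0)) + a.(0 + 0 + (0 + 0) + (0 + 0) | b.0) ⊢ =a=> t1, =a=> t2
  t1 = (a.0 + a.0) | (0 + 0 | 0) ⊢ =a=> t3
  t2 = 0 + 0 + (0 + 0) + (0 + 0) | b.0 ⊢ =b=> t4
  t3 = 0 | (0 + 0 | 0) ⊢ deadlocked
  t4 = (0 + 0) | 0 ⊢ deadlocked
Executing aab from P (initial set {s0}):
  after a @ step 1: {s1, s2}
  after a @ step 2: {s3}
  after b @ step 3: {s6}
  P completes σ.
Executing aab from Q (initial set {t0}):
  after a @ step 1: {t1, t2}
  after a @ step 2: {t3}
  after b @ step 3: ∅  — Q cannot continue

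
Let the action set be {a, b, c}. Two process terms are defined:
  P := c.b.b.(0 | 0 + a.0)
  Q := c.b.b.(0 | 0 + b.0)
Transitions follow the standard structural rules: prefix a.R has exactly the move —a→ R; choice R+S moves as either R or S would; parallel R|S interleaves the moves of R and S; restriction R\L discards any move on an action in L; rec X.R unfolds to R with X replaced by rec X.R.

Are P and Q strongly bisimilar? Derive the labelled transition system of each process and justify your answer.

Reachable graph of P (5 states):
  p0 = c.b.b.(0 | 0 + a.0) has moves -c-> p1
  p1 = b.b.(0 | 0 + a.0) has moves -b-> p2
  p2 = b.(0 | 0 + a.0) has moves -b-> p3
  p3 = 0 | 0 + a.0 has moves -a-> p4
  p4 = 0 has moves ∅
Reachable graph of Q (5 states):
  q0 = c.b.b.(0 | 0 + b.0) has moves -c-> q1
  q1 = b.b.(0 | 0 + b.0) has moves -b-> q2
  q2 = b.(0 | 0 + b.0) has moves -b-> q3
  q3 = 0 | 0 + b.0 has moves -b-> q4
  q4 = 0 has moves ∅
Partition-refinement fixed point:
  B0 = {p0}
  B1 = {p1}
  B2 = {p2}
  B3 = {p3}
  B4 = {p4, q4}
  B5 = {q0}
  B6 = {q1}
  B7 = {q2}
  B8 = {q3}
p0 ∈ B0, q0 ∈ B5 → different blocks

not bisimilar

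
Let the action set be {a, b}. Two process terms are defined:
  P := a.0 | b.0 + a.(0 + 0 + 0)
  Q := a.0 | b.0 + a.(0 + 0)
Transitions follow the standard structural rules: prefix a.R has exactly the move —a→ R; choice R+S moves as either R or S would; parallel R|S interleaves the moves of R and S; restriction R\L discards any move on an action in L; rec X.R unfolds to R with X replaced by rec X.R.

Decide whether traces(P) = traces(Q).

trace-equivalent

LTS(P): 5 reachable states
  m0 = a.0 | b.0 + a.(0 + 0 + 0) → ··a··> m1, ··a··> m2, ··b··> m3
  m1 = 0 + 0 + 0 → deadlocked
  m2 = 0 | b.0 → ··b··> m4
  m3 = a.0 | 0 → ··a··> m4
  m4 = 0 | 0 → deadlocked
LTS(Q): 5 reachable states
  n0 = a.0 | b.0 + a.(0 + 0) → ··a··> n1, ··a··> n2, ··b··> n3
  n1 = 0 + 0 → deadlocked
  n2 = 0 | b.0 → ··b··> n4
  n3 = a.0 | 0 → ··a··> n4
  n4 = 0 | 0 → deadlocked
Coarsest stable partition (strong bisimilarity classes):
  B0 = {m0, n0}
  B1 = {m1, m4, n1, n4}
  B2 = {m2, n2}
  B3 = {m3, n3}
m0 ∈ B0, n0 ∈ B0 → same block
Bisimilar ⇒ trace-equivalent.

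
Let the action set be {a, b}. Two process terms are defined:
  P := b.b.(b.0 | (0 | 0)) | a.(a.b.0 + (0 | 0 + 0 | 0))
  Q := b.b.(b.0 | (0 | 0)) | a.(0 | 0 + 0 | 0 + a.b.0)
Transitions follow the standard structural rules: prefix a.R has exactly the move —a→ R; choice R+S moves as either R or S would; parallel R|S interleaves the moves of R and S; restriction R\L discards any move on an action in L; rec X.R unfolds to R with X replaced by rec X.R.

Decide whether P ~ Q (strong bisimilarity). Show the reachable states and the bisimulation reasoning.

Reachable graph of P (16 states):
  s0 = b.b.(b.0 | (0 | 0)) | a.(a.b.0 + (0 | 0 + 0 | 0)) | =a=> s1, =b=> s2
  s1 = b.b.(b.0 | (0 | 0)) | (a.b.0 + (0 | 0 + 0 | 0)) | =a=> s3, =b=> s4
  s2 = b.(b.0 | (0 | 0)) | a.(a.b.0 + (0 | 0 + 0 | 0)) | =a=> s4, =b=> s5
  s3 = b.b.(b.0 | (0 | 0)) | b.0 | =b=> s6, =b=> s7
  s4 = b.(b.0 | (0 | 0)) | (a.b.0 + (0 | 0 + 0 | 0)) | =a=> s6, =b=> s8
  s5 = b.0 | (0 | 0) | a.(a.b.0 + (0 | 0 + 0 | 0)) | =a=> s8, =b=> s9
  s6 = b.(b.0 | (0 | 0)) | b.0 | =b=> s10, =b=> s11
  s7 = b.b.(b.0 | (0 | 0)) | 0 | =b=> s10
  s8 = b.0 | (0 | 0) | (a.b.0 + (0 | 0 + 0 | 0)) | =a=> s11, =b=> s12
  s9 = 0 | (0 | 0) | a.(a.b.0 + (0 | 0 + 0 | 0)) | =a=> s12
  s10 = b.(b.0 | (0 | 0)) | 0 | =b=> s13
  s11 = b.0 | (0 | 0) | b.0 | =b=> s13, =b=> s14
  s12 = 0 | (0 | 0) | (a.b.0 + (0 | 0 + 0 | 0)) | =a=> s14
  s13 = b.0 | (0 | 0) | 0 | =b=> s15
  s14 = 0 | (0 | 0) | b.0 | =b=> s15
  s15 = 0 | (0 | 0) | 0 | stopped
Reachable graph of Q (16 states):
  t0 = b.b.(b.0 | (0 | 0)) | a.(0 | 0 + 0 | 0 + a.b.0) | =a=> t1, =b=> t2
  t1 = b.b.(b.0 | (0 | 0)) | (0 | 0 + 0 | 0 + a.b.0) | =a=> t3, =b=> t4
  t2 = b.(b.0 | (0 | 0)) | a.(0 | 0 + 0 | 0 + a.b.0) | =a=> t4, =b=> t5
  t3 = b.b.(b.0 | (0 | 0)) | b.0 | =b=> t6, =b=> t7
  t4 = b.(b.0 | (0 | 0)) | (0 | 0 + 0 | 0 + a.b.0) | =a=> t6, =b=> t8
  t5 = b.0 | (0 | 0) | a.(0 | 0 + 0 | 0 + a.b.0) | =a=> t8, =b=> t9
  t6 = b.(b.0 | (0 | 0)) | b.0 | =b=> t10, =b=> t11
  t7 = b.b.(b.0 | (0 | 0)) | 0 | =b=> t10
  t8 = b.0 | (0 | 0) | (0 | 0 + 0 | 0 + a.b.0) | =a=> t11, =b=> t12
  t9 = 0 | (0 | 0) | a.(0 | 0 + 0 | 0 + a.b.0) | =a=> t12
  t10 = b.(b.0 | (0 | 0)) | 0 | =b=> t13
  t11 = b.0 | (0 | 0) | b.0 | =b=> t13, =b=> t14
  t12 = 0 | (0 | 0) | (0 | 0 + 0 | 0 + a.b.0) | =a=> t14
  t13 = b.0 | (0 | 0) | 0 | =b=> t15
  t14 = 0 | (0 | 0) | b.0 | =b=> t15
  t15 = 0 | (0 | 0) | 0 | stopped
Coarsest stable partition (strong bisimilarity classes):
  B0 = {s0, t0}
  B1 = {s2, t2}
  B2 = {s5, t5}
  B3 = {s8, t8}
  B4 = {s10, s11, t10, t11}
  B5 = {s13, s14, t13, t14}
  B6 = {s15, t15}
  B7 = {s12, t12}
  B8 = {s9, t9}
  B9 = {s4, t4}
  B10 = {s6, s7, t6, t7}
  B11 = {s1, t1}
  B12 = {s3, t3}
s0 ∈ B0, t0 ∈ B0 → same block

YES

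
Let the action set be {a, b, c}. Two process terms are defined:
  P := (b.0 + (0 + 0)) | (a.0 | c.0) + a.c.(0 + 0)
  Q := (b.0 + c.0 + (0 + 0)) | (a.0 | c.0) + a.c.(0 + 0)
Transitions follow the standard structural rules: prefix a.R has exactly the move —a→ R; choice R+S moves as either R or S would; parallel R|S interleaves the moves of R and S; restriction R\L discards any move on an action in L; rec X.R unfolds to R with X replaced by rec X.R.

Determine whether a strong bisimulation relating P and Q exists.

Reachable graph of P (10 states):
  m0 = (b.0 + (0 + 0)) | (a.0 | c.0) + a.c.(0 + 0) has moves —a→ m1, —a→ m2, —b→ m3, —c→ m4
  m1 = (b.0 + (0 + 0)) | (0 | c.0) has moves —b→ m5, —c→ m6
  m2 = c.(0 + 0) has moves —c→ m7
  m3 = 0 | (a.0 | c.0) has moves —a→ m5, —c→ m8
  m4 = (b.0 + (0 + 0)) | (a.0 | 0) has moves —a→ m6, —b→ m8
  m5 = 0 | (0 | c.0) has moves —c→ m9
  m6 = (b.0 + (0 + 0)) | (0 | 0) has moves —b→ m9
  m7 = 0 + 0 has moves (no moves)
  m8 = 0 | (a.0 | 0) has moves —a→ m9
  m9 = 0 | (0 | 0) has moves (no moves)
Reachable graph of Q (10 states):
  n0 = (b.0 + c.0 + (0 + 0)) | (a.0 | c.0) + a.c.(0 + 0) has moves —a→ n1, —a→ n2, —b→ n3, —c→ n3, —c→ n4
  n1 = (b.0 + c.0 + (0 + 0)) | (0 | c.0) has moves —b→ n5, —c→ n5, —c→ n6
  n2 = c.(0 + 0) has moves —c→ n7
  n3 = 0 | (a.0 | c.0) has moves —a→ n5, —c→ n8
  n4 = (b.0 + c.0 + (0 + 0)) | (a.0 | 0) has moves —a→ n6, —b→ n8, —c→ n8
  n5 = 0 | (0 | c.0) has moves —c→ n9
  n6 = (b.0 + c.0 + (0 + 0)) | (0 | 0) has moves —b→ n9, —c→ n9
  n7 = 0 + 0 has moves (no moves)
  n8 = 0 | (a.0 | 0) has moves —a→ n9
  n9 = 0 | (0 | 0) has moves (no moves)
Coarsest stable partition (strong bisimilarity classes):
  B0 = {m0}
  B1 = {m4}
  B2 = {m6}
  B3 = {m7, m9, n7, n9}
  B4 = {m8, n8}
  B5 = {m2, m5, n2, n5}
  B6 = {m3, n3}
  B7 = {m1}
  B8 = {n0}
  B9 = {n1}
  B10 = {n6}
  B11 = {n4}
m0 ∈ B0, n0 ∈ B8 → different blocks

not bisimilar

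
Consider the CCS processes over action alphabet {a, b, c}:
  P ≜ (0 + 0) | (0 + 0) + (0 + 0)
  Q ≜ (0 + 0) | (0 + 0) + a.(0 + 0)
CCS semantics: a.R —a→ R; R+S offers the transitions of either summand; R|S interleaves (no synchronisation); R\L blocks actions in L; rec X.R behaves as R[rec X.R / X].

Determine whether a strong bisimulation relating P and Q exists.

P's transition system — 1 states:
  u0 = (0 + 0) | (0 + 0) + (0 + 0) ⊢ deadlocked
Q's transition system — 2 states:
  v0 = (0 + 0) | (0 + 0) + a.(0 + 0) ⊢ --a--▸ v1
  v1 = 0 + 0 ⊢ deadlocked
Bisimilarity quotient blocks:
  B0 = {u0, v1}
  B1 = {v0}
u0 ∈ B0, v0 ∈ B1 → different blocks

NO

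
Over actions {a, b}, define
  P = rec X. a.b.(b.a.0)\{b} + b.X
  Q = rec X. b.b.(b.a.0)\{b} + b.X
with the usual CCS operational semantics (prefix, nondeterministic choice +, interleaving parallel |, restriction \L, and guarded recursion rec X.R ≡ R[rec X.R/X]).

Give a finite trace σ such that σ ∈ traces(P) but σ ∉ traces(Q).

a

P's transition system — 3 states:
  s0 = rec X. a.b.(b.a.0)\{b} + b.X ⊢ =a=> s1, =b=> s0
  s1 = b.(b.a.0)\{b} ⊢ =b=> s2
  s2 = (b.a.0)\{b} ⊢ deadlocked
Q's transition system — 3 states:
  t0 = rec X. b.b.(b.a.0)\{b} + b.X ⊢ =b=> t0, =b=> t1
  t1 = b.(b.a.0)\{b} ⊢ =b=> t2
  t2 = (b.a.0)\{b} ⊢ deadlocked
Run σ = ⟨a⟩ on P: start {s0}
  [1] a ⇒ {s1}
  P completes σ.
Run σ = ⟨a⟩ on Q: start {t0}
  [1] a ⇒ no successor for Q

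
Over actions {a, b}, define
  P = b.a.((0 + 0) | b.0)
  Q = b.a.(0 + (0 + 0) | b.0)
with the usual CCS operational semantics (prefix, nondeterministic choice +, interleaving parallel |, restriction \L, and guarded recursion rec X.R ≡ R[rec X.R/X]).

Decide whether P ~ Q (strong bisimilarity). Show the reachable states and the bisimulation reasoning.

P ~ Q

Reachable graph of P (4 states):
  p0 = b.a.((0 + 0) | b.0) | ··b··> p1
  p1 = a.((0 + 0) | b.0) | ··a··> p2
  p2 = (0 + 0) | b.0 | ··b··> p3
  p3 = (0 + 0) | 0 | stopped
Reachable graph of Q (4 states):
  q0 = b.a.(0 + (0 + 0) | b.0) | ··b··> q1
  q1 = a.(0 + (0 + 0) | b.0) | ··a··> q2
  q2 = 0 + (0 + 0) | b.0 | ··b··> q3
  q3 = (0 + 0) | 0 | stopped
Partition-refinement fixed point:
  B0 = {p0, q0}
  B1 = {p1, q1}
  B2 = {p2, q2}
  B3 = {p3, q3}
p0 ∈ B0, q0 ∈ B0 → same block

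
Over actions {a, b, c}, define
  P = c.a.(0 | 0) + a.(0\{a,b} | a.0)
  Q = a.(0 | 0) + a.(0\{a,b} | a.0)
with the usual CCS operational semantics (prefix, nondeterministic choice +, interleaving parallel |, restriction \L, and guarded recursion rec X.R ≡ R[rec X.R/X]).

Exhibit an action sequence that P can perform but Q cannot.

P's transition system — 5 states:
  p0 = c.a.(0 | 0) + a.(0\{a,b} | a.0) has moves ··a··> p1, ··c··> p2
  p1 = 0\{a,b} | a.0 has moves ··a··> p3
  p2 = a.(0 | 0) has moves ··a··> p4
  p3 = 0\{a,b} | 0 has moves ·
  p4 = 0 | 0 has moves ·
Q's transition system — 4 states:
  q0 = a.(0 | 0) + a.(0\{a,b} | a.0) has moves ··a··> q1, ··a··> q2
  q1 = 0 | 0 has moves ·
  q2 = 0\{a,b} | a.0 has moves ··a··> q3
  q3 = 0\{a,b} | 0 has moves ·
Executing c from P (initial set {p0}):
  step 1 (c): {p2}
  ✓ P
Executing c from Q (initial set {q0}):
  step 1 (c): ∅  — Q cannot continue

c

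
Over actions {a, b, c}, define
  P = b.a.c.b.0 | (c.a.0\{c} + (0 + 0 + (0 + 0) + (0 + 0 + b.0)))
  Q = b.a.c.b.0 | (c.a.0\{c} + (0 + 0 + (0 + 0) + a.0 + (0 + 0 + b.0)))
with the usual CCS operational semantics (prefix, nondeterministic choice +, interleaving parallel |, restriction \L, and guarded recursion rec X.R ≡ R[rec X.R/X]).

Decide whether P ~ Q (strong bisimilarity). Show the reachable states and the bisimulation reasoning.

P ≁ Q

LTS(P): 20 reachable states
  m0 = b.a.c.b.0 | (c.a.0\{c} + (0 + 0 + (0 + 0) + (0 + 0 + b.0))) → --b--▸ m1, --b--▸ m2, --c--▸ m3
  m1 = a.c.b.0 | (c.a.0\{c} + (0 + 0 + (0 + 0) + (0 + 0 + b.0))) → --a--▸ m4, --b--▸ m5, --c--▸ m6
  m2 = b.a.c.b.0 | 0 → --b--▸ m5
  m3 = b.a.c.b.0 | a.0\{c} → --a--▸ m7, --b--▸ m6
  m4 = c.b.0 | (c.a.0\{c} + (0 + 0 + (0 + 0) + (0 + 0 + b.0))) → --b--▸ m8, --c--▸ m10, --c--▸ m9
  m5 = a.c.b.0 | 0 → --a--▸ m8
  m6 = a.c.b.0 | a.0\{c} → --a--▸ m10, --a--▸ m11
  m7 = b.a.c.b.0 | 0\{c} → --b--▸ m11
  m8 = c.b.0 | 0 → --c--▸ m12
  m9 = b.0 | (c.a.0\{c} + (0 + 0 + (0 + 0) + (0 + 0 + b.0))) → --b--▸ m12, --b--▸ m13, --c--▸ m14
  m10 = c.b.0 | a.0\{c} → --a--▸ m15, --c--▸ m14
  m11 = a.c.b.0 | 0\{c} → --a--▸ m15
  m12 = b.0 | 0 → --b--▸ m16
  m13 = 0 | (c.a.0\{c} + (0 + 0 + (0 + 0) + (0 + 0 + b.0))) → --b--▸ m16, --c--▸ m17
  m14 = b.0 | a.0\{c} → --a--▸ m18, --b--▸ m17
  m15 = c.b.0 | 0\{c} → --c--▸ m18
  m16 = 0 | 0 → ∅
  m17 = 0 | a.0\{c} → --a--▸ m19
  m18 = b.0 | 0\{c} → --b--▸ m19
  m19 = 0 | 0\{c} → ∅
LTS(Q): 20 reachable states
  n0 = b.a.c.b.0 | (c.a.0\{c} + (0 + 0 + (0 + 0) + a.0 + (0 + 0 + b.0))) → --a--▸ n1, --b--▸ n1, --b--▸ n2, --c--▸ n3
  n1 = b.a.c.b.0 | 0 → --b--▸ n4
  n2 = a.c.b.0 | (c.a.0\{c} + (0 + 0 + (0 + 0) + a.0 + (0 + 0 + b.0))) → --a--▸ n4, --a--▸ n5, --b--▸ n4, --c--▸ n6
  n3 = b.a.c.b.0 | a.0\{c} → --a--▸ n7, --b--▸ n6
  n4 = a.c.b.0 | 0 → --a--▸ n8
  n5 = c.b.0 | (c.a.0\{c} + (0 + 0 + (0 + 0) + a.0 + (0 + 0 + b.0))) → --a--▸ n8, --b--▸ n8, --c--▸ n10, --c--▸ n9
  n6 = a.c.b.0 | a.0\{c} → --a--▸ n10, --a--▸ n11
  n7 = b.a.c.b.0 | 0\{c} → --b--▸ n11
  n8 = c.b.0 | 0 → --c--▸ n12
  n9 = b.0 | (c.a.0\{c} + (0 + 0 + (0 + 0) + a.0 + (0 + 0 + b.0))) → --a--▸ n12, --b--▸ n12, --b--▸ n13, --c--▸ n14
  n10 = c.b.0 | a.0\{c} → --a--▸ n15, --c--▸ n14
  n11 = a.c.b.0 | 0\{c} → --a--▸ n15
  n12 = b.0 | 0 → --b--▸ n16
  n13 = 0 | (c.a.0\{c} + (0 + 0 + (0 + 0) + a.0 + (0 + 0 + b.0))) → --a--▸ n16, --b--▸ n16, --c--▸ n17
  n14 = b.0 | a.0\{c} → --a--▸ n18, --b--▸ n17
  n15 = c.b.0 | 0\{c} → --c--▸ n18
  n16 = 0 | 0 → ∅
  n17 = 0 | a.0\{c} → --a--▸ n19
  n18 = b.0 | 0\{c} → --b--▸ n19
  n19 = 0 | 0\{c} → ∅
Partition-refinement fixed point:
  B0 = {m0}
  B1 = {m2, m7, n1, n7}
  B2 = {m11, m5, n11, n4}
  B3 = {m15, m8, n15, n8}
  B4 = {m12, m18, n12, n18}
  B5 = {m16, m19, n16, n19}
  B6 = {m1}
  B7 = {m4}
  B8 = {m10, n10}
  B9 = {m14, n14}
  B10 = {m17, n17}
  B11 = {m9}
  B12 = {m13}
  B13 = {m6, n6}
  B14 = {m3, n3}
  B15 = {n0}
  B16 = {n2}
  B17 = {n5}
  B18 = {n9}
  B19 = {n13}
m0 ∈ B0, n0 ∈ B15 → different blocks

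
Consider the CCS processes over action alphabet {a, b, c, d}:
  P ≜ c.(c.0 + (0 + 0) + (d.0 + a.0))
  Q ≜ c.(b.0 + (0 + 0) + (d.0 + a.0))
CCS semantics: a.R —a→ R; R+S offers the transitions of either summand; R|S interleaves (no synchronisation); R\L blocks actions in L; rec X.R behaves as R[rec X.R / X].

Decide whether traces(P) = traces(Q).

trace-distinct — witness ⟨cc⟩

P's transition system — 3 states:
  u0 = c.(c.0 + (0 + 0) + (d.0 + a.0)) has moves --c--▸ u1
  u1 = c.0 + (0 + 0) + (d.0 + a.0) has moves --a--▸ u2, --c--▸ u2, --d--▸ u2
  u2 = 0 has moves ·
Q's transition system — 3 states:
  v0 = c.(b.0 + (0 + 0) + (d.0 + a.0)) has moves --c--▸ v1
  v1 = b.0 + (0 + 0) + (d.0 + a.0) has moves --a--▸ v2, --b--▸ v2, --d--▸ v2
  v2 = 0 has moves ·
Executing cc from P (initial set {u0}):
  after c @ step 1: {u1}
  after c @ step 2: {u2}
  P completes σ.
Executing cc from Q (initial set {v0}):
  after c @ step 1: {v1}
  after c @ step 2: ∅ (Q stuck)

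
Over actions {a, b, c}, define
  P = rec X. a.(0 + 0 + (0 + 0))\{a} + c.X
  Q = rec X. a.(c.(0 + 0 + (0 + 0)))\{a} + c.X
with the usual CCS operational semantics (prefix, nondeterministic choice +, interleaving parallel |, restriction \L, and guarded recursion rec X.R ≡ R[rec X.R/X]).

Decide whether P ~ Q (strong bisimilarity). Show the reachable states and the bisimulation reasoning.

NO

LTS(P): 2 reachable states
  s0 = rec X. a.(0 + 0 + (0 + 0))\{a} + c.X → —a→ s1, —c→ s0
  s1 = (0 + 0 + (0 + 0))\{a} → ·
LTS(Q): 3 reachable states
  t0 = rec X. a.(c.(0 + 0 + (0 + 0)))\{a} + c.X → —a→ t1, —c→ t0
  t1 = (c.(0 + 0 + (0 + 0)))\{a} → —c→ t2
  t2 = (0 + 0 + (0 + 0))\{a} → ·
Coarsest stable partition (strong bisimilarity classes):
  B0 = {s0}
  B1 = {s1, t2}
  B2 = {t0}
  B3 = {t1}
s0 ∈ B0, t0 ∈ B2 → different blocks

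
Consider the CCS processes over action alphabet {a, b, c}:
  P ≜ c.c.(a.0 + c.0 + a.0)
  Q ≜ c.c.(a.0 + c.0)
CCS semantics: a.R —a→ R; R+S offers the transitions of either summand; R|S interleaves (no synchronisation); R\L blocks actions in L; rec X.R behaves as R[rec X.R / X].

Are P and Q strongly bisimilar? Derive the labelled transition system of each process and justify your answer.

Reachable graph of P (4 states):
  u0 = c.c.(a.0 + c.0 + a.0) → =c=> u1
  u1 = c.(a.0 + c.0 + a.0) → =c=> u2
  u2 = a.0 + c.0 + a.0 → =a=> u3, =c=> u3
  u3 = 0 → ·
Reachable graph of Q (4 states):
  v0 = c.c.(a.0 + c.0) → =c=> v1
  v1 = c.(a.0 + c.0) → =c=> v2
  v2 = a.0 + c.0 → =a=> v3, =c=> v3
  v3 = 0 → ·
Bisimilarity quotient blocks:
  B0 = {u0, v0}
  B1 = {u1, v1}
  B2 = {u2, v2}
  B3 = {u3, v3}
u0 ∈ B0, v0 ∈ B0 → same block

YES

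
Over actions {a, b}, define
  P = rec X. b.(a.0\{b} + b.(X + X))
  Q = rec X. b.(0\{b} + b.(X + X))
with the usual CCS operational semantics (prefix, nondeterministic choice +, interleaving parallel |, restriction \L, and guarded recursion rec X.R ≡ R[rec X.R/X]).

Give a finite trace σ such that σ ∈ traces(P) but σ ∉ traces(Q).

ba

LTS(P): 4 reachable states
  p0 = rec X. b.(a.0\{b} + b.(X + X)) :: =b=> p1
  p1 = a.0\{b} + b.((rec X. b.(a.0\{b} + b.(X + X))) + (rec X. b.(a.0\{b} + b.(X + X)))) :: =a=> p2, =b=> p3
  p2 = 0\{b} :: stopped
  p3 = (rec X. b.(a.0\{b} + b.(X + X))) + (rec X. b.(a.0\{b} + b.(X + X))) :: =b=> p1
LTS(Q): 3 reachable states
  q0 = rec X. b.(0\{b} + b.(X + X)) :: =b=> q1
  q1 = 0\{b} + b.((rec X. b.(0\{b} + b.(X + X))) + (rec X. b.(0\{b} + b.(X + X)))) :: =b=> q2
  q2 = (rec X. b.(0\{b} + b.(X + X))) + (rec X. b.(0\{b} + b.(X + X))) :: =b=> q1
Run σ = ⟨ba⟩ on P: start {p0}
  after b @ step 1: {p1}
  after a @ step 2: {p2}
  ✓ P
Run σ = ⟨ba⟩ on Q: start {q0}
  after b @ step 1: {q1}
  after a @ step 2: ∅  — Q cannot continue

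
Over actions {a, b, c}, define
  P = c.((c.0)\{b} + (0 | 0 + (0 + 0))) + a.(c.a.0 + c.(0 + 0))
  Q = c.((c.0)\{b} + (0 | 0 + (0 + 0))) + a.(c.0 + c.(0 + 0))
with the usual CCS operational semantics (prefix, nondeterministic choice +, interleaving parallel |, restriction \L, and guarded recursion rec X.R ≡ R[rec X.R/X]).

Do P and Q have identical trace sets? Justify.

NO — witness ⟨aca⟩

LTS(P): 7 reachable states
  m0 = c.((c.0)\{b} + (0 | 0 + (0 + 0))) + a.(c.a.0 + c.(0 + 0)) ⊢ =a=> m1, =c=> m2
  m1 = c.a.0 + c.(0 + 0) ⊢ =c=> m3, =c=> m4
  m2 = (c.0)\{b} + (0 | 0 + (0 + 0)) ⊢ =c=> m5
  m3 = 0 + 0 ⊢ stopped
  m4 = a.0 ⊢ =a=> m6
  m5 = 0\{b} ⊢ stopped
  m6 = 0 ⊢ stopped
LTS(Q): 6 reachable states
  n0 = c.((c.0)\{b} + (0 | 0 + (0 + 0))) + a.(c.0 + c.(0 + 0)) ⊢ =a=> n1, =c=> n2
  n1 = c.0 + c.(0 + 0) ⊢ =c=> n3, =c=> n4
  n2 = (c.0)\{b} + (0 | 0 + (0 + 0)) ⊢ =c=> n5
  n3 = 0 ⊢ stopped
  n4 = 0 + 0 ⊢ stopped
  n5 = 0\{b} ⊢ stopped
Trace ⟨aca⟩ through P, begin at {m0}:
  [1] a ⇒ {m1}
  [2] c ⇒ {m3, m4}
  [3] a ⇒ {m6}
  ✓ P
Trace ⟨aca⟩ through Q, begin at {n0}:
  [1] a ⇒ {n1}
  [2] c ⇒ {n3, n4}
  [3] a ⇒ ∅  — Q cannot continue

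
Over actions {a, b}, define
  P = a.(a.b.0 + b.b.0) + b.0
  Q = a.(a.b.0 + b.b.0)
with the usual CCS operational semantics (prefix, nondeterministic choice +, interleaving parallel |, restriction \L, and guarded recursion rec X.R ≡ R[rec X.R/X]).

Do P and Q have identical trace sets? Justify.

Reachable graph of P (4 states):
  p0 = a.(a.b.0 + b.b.0) + b.0 → --a--▸ p1, --b--▸ p2
  p1 = a.b.0 + b.b.0 → --a--▸ p3, --b--▸ p3
  p2 = 0 → ·
  p3 = b.0 → --b--▸ p2
Reachable graph of Q (4 states):
  q0 = a.(a.b.0 + b.b.0) → --a--▸ q1
  q1 = a.b.0 + b.b.0 → --a--▸ q2, --b--▸ q2
  q2 = b.0 → --b--▸ q3
  q3 = 0 → ·
Run σ = ⟨b⟩ on P: start {p0}
  step 1 (b): {p2}
  P completes σ.
Run σ = ⟨b⟩ on Q: start {q0}
  step 1 (b): ∅ (Q stuck)

NO — witness ⟨b⟩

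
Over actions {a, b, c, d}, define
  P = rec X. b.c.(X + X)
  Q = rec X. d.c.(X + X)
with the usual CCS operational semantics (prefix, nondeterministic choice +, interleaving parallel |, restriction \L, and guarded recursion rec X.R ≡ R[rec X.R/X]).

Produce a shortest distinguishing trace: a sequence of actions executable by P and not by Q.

b

Reachable graph of P (3 states):
  m0 = rec X. b.c.(X + X) | --b--▸ m1
  m1 = c.((rec X. b.c.(X + X)) + (rec X. b.c.(X + X))) | --c--▸ m2
  m2 = (rec X. b.c.(X + X)) + (rec X. b.c.(X + X)) | --b--▸ m1
Reachable graph of Q (3 states):
  n0 = rec X. d.c.(X + X) | --d--▸ n1
  n1 = c.((rec X. d.c.(X + X)) + (rec X. d.c.(X + X))) | --c--▸ n2
  n2 = (rec X. d.c.(X + X)) + (rec X. d.c.(X + X)) | --d--▸ n1
Run σ = ⟨b⟩ on P: start {m0}
  after b @ step 1: {m1}
  ✓ P
Run σ = ⟨b⟩ on Q: start {n0}
  after b @ step 1: ∅  — Q cannot continue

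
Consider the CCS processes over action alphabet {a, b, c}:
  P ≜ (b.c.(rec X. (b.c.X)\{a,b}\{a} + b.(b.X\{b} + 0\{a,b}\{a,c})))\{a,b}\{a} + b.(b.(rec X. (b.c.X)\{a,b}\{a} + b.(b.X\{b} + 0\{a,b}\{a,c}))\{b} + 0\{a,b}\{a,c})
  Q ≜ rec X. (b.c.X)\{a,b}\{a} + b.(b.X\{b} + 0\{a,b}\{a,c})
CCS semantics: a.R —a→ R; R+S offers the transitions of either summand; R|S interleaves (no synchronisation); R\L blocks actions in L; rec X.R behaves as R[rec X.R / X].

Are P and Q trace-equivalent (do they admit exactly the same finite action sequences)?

traces(P) = traces(Q)

Reachable graph of P (3 states):
  u0 = (b.c.(rec X. (b.c.X)\{a,b}\{a} + b.(b.X\{b} + 0\{a,b}\{a,c})))\{a,b}\{a} + b.(b.(rec X. (b.c.X)\{a,b}\{a} + b.(b.X\{b} + 0\{a,b}\{a,c}))\{b} + 0\{a,b}\{a,c}) | --b--▸ u1
  u1 = b.(rec X. (b.c.X)\{a,b}\{a} + b.(b.X\{b} + 0\{a,b}\{a,c}))\{b} + 0\{a,b}\{a,c} | --b--▸ u2
  u2 = (rec X. (b.c.X)\{a,b}\{a} + b.(b.X\{b} + 0\{a,b}\{a,c}))\{b} | (no moves)
Reachable graph of Q (3 states):
  v0 = rec X. (b.c.X)\{a,b}\{a} + b.(b.X\{b} + 0\{a,b}\{a,c}) | --b--▸ v1
  v1 = b.(rec X. (b.c.X)\{a,b}\{a} + b.(b.X\{b} + 0\{a,b}\{a,c}))\{b} + 0\{a,b}\{a,c} | --b--▸ v2
  v2 = (rec X. (b.c.X)\{a,b}\{a} + b.(b.X\{b} + 0\{a,b}\{a,c}))\{b} | (no moves)
Coarsest stable partition (strong bisimilarity classes):
  B0 = {u0, v0}
  B1 = {u1, v1}
  B2 = {u2, v2}
u0 ∈ B0, v0 ∈ B0 → same block
Bisimilar ⇒ trace-equivalent.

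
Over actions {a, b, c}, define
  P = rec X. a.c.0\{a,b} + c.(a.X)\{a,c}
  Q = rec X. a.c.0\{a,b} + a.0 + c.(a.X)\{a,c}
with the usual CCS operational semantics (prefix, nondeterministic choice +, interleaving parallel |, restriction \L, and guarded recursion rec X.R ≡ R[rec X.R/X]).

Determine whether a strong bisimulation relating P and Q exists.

P ≁ Q

LTS(P): 4 reachable states
  u0 = rec X. a.c.0\{a,b} + c.(a.X)\{a,c} ⊢ =a=> u1, =c=> u2
  u1 = c.0\{a,b} ⊢ =c=> u3
  u2 = (a.(rec X. a.c.0\{a,b} + c.(a.X)\{a,c}))\{a,c} ⊢ stopped
  u3 = 0\{a,b} ⊢ stopped
LTS(Q): 5 reachable states
  v0 = rec X. a.c.0\{a,b} + a.0 + c.(a.X)\{a,c} ⊢ =a=> v1, =a=> v2, =c=> v3
  v1 = 0 ⊢ stopped
  v2 = c.0\{a,b} ⊢ =c=> v4
  v3 = (a.(rec X. a.c.0\{a,b} + a.0 + c.(a.X)\{a,c}))\{a,c} ⊢ stopped
  v4 = 0\{a,b} ⊢ stopped
Bisimilarity quotient blocks:
  B0 = {u0}
  B1 = {u2, u3, v1, v3, v4}
  B2 = {u1, v2}
  B3 = {v0}
u0 ∈ B0, v0 ∈ B3 → different blocks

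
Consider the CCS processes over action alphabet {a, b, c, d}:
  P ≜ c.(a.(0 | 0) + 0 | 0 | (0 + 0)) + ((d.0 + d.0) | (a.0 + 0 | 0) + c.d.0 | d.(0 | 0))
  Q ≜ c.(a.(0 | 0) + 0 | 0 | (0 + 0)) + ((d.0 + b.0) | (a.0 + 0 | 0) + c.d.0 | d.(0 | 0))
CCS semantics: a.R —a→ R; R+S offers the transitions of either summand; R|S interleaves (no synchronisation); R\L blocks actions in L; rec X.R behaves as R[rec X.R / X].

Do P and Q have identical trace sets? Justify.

Reachable graph of P (10 states):
  m0 = c.(a.(0 | 0) + 0 | 0 | (0 + 0)) + ((d.0 + d.0) | (a.0 + 0 | 0) + c.d.0 | d.(0 | 0)) has moves ··a··> m1, ··c··> m2, ··c··> m3, ··d··> m4, ··d··> m5
  m1 = (d.0 + d.0) | 0 has moves ··d··> m6
  m2 = a.(0 | 0) + 0 | 0 | (0 + 0) has moves ··a··> m6
  m3 = d.0 | d.(0 | 0) has moves ··d··> m7, ··d··> m8
  m4 = 0 | (a.0 + 0 | 0) has moves ··a··> m6
  m5 = c.d.0 | (0 | 0) has moves ··c··> m8
  m6 = 0 | 0 has moves stopped
  m7 = 0 | d.(0 | 0) has moves ··d··> m9
  m8 = d.0 | (0 | 0) has moves ··d··> m9
  m9 = 0 | (0 | 0) has moves stopped
Reachable graph of Q (10 states):
  n0 = c.(a.(0 | 0) + 0 | 0 | (0 + 0)) + ((d.0 + b.0) | (a.0 + 0 | 0) + c.d.0 | d.(0 | 0)) has moves ··a··> n1, ··b··> n2, ··c··> n3, ··c··> n4, ··d··> n2, ··d··> n5
  n1 = (d.0 + b.0) | 0 has moves ··b··> n6, ··d··> n6
  n2 = 0 | (a.0 + 0 | 0) has moves ··a··> n6
  n3 = a.(0 | 0) + 0 | 0 | (0 + 0) has moves ··a··> n6
  n4 = d.0 | d.(0 | 0) has moves ··d··> n7, ··d··> n8
  n5 = c.d.0 | (0 | 0) has moves ··c··> n8
  n6 = 0 | 0 has moves stopped
  n7 = 0 | d.(0 | 0) has moves ··d··> n9
  n8 = d.0 | (0 | 0) has moves ··d··> n9
  n9 = 0 | (0 | 0) has moves stopped
Trace ⟨b⟩ through Q, begin at {n0}:
  [1] b ⇒ {n2}
  ✓ Q
Trace ⟨b⟩ through P, begin at {m0}:
  [1] b ⇒ ∅ (P stuck)

NO — witness ⟨b⟩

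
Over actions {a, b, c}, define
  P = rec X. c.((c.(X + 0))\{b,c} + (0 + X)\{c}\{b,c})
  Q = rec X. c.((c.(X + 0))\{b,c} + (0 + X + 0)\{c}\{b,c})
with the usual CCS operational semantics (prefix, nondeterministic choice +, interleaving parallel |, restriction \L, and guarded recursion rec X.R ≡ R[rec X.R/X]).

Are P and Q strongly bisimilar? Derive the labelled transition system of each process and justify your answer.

LTS(P): 2 reachable states
  p0 = rec X. c.((c.(X + 0))\{b,c} + (0 + X)\{c}\{b,c}) ⊢ -c-> p1
  p1 = (c.((rec X. c.((c.(X + 0))\{b,c} + (0 + X)\{c}\{b,c})) + 0))\{b,c} + (0 + (rec X. c.((c.(X + 0))\{b,c} + (0 + X)\{c}\{b,c})))\{c}\{b,c} ⊢ stopped
LTS(Q): 2 reachable states
  q0 = rec X. c.((c.(X + 0))\{b,c} + (0 + X + 0)\{c}\{b,c}) ⊢ -c-> q1
  q1 = (c.((rec X. c.((c.(X + 0))\{b,c} + (0 + X + 0)\{c}\{b,c})) + 0))\{b,c} + (0 + (rec X. c.((c.(X + 0))\{b,c} + (0 + X + 0)\{c}\{b,c})) + 0)\{c}\{b,c} ⊢ stopped
Partition-refinement fixed point:
  B0 = {p0, q0}
  B1 = {p1, q1}
p0 ∈ B0, q0 ∈ B0 → same block

P ~ Q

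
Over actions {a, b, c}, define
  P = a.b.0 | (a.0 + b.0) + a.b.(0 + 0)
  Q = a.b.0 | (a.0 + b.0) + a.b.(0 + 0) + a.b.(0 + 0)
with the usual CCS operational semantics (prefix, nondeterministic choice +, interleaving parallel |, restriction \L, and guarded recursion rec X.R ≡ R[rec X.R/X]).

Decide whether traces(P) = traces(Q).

YES

Reachable graph of P (8 states):
  p0 = a.b.0 | (a.0 + b.0) + a.b.(0 + 0) has moves =a=> p1, =a=> p2, =a=> p3, =b=> p1
  p1 = a.b.0 | 0 has moves =a=> p4
  p2 = b.(0 + 0) has moves =b=> p5
  p3 = b.0 | (a.0 + b.0) has moves =a=> p4, =b=> p4, =b=> p6
  p4 = b.0 | 0 has moves =b=> p7
  p5 = 0 + 0 has moves deadlocked
  p6 = 0 | (a.0 + b.0) has moves =a=> p7, =b=> p7
  p7 = 0 | 0 has moves deadlocked
Reachable graph of Q (8 states):
  q0 = a.b.0 | (a.0 + b.0) + a.b.(0 + 0) + a.b.(0 + 0) has moves =a=> q1, =a=> q2, =a=> q3, =b=> q1
  q1 = a.b.0 | 0 has moves =a=> q4
  q2 = b.(0 + 0) has moves =b=> q5
  q3 = b.0 | (a.0 + b.0) has moves =a=> q4, =b=> q4, =b=> q6
  q4 = b.0 | 0 has moves =b=> q7
  q5 = 0 + 0 has moves deadlocked
  q6 = 0 | (a.0 + b.0) has moves =a=> q7, =b=> q7
  q7 = 0 | 0 has moves deadlocked
Partition-refinement fixed point:
  B0 = {p0, q0}
  B1 = {p1, q1}
  B2 = {p2, p4, q2, q4}
  B3 = {p5, p7, q5, q7}
  B4 = {p3, q3}
  B5 = {p6, q6}
p0 ∈ B0, q0 ∈ B0 → same block
Bisimilar ⇒ trace-equivalent.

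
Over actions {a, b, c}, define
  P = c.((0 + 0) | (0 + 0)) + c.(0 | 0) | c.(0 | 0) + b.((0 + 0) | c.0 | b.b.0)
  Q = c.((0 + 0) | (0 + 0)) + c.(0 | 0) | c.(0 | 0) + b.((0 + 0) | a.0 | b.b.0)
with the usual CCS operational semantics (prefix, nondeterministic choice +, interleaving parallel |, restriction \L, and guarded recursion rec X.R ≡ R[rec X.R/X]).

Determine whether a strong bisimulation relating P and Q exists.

P's transition system — 11 states:
  p0 = c.((0 + 0) | (0 + 0)) + c.(0 | 0) | c.(0 | 0) + b.((0 + 0) | c.0 | b.b.0) ⊢ -b-> p1, -c-> p2, -c-> p3, -c-> p4
  p1 = (0 + 0) | c.0 | b.b.0 ⊢ -b-> p5, -c-> p6
  p2 = (0 + 0) | (0 + 0) ⊢ deadlocked
  p3 = 0 | 0 | c.(0 | 0) ⊢ -c-> p7
  p4 = c.(0 | 0) | (0 | 0) ⊢ -c-> p7
  p5 = (0 + 0) | c.0 | b.0 ⊢ -b-> p8, -c-> p9
  p6 = (0 + 0) | 0 | b.b.0 ⊢ -b-> p9
  p7 = 0 | 0 | (0 | 0) ⊢ deadlocked
  p8 = (0 + 0) | c.0 | 0 ⊢ -c-> p10
  p9 = (0 + 0) | 0 | b.0 ⊢ -b-> p10
  p10 = (0 + 0) | 0 | 0 ⊢ deadlocked
Q's transition system — 11 states:
  q0 = c.((0 + 0) | (0 + 0)) + c.(0 | 0) | c.(0 | 0) + b.((0 + 0) | a.0 | b.b.0) ⊢ -b-> q1, -c-> q2, -c-> q3, -c-> q4
  q1 = (0 + 0) | a.0 | b.b.0 ⊢ -a-> q5, -b-> q6
  q2 = (0 + 0) | (0 + 0) ⊢ deadlocked
  q3 = 0 | 0 | c.(0 | 0) ⊢ -c-> q7
  q4 = c.(0 | 0) | (0 | 0) ⊢ -c-> q7
  q5 = (0 + 0) | 0 | b.b.0 ⊢ -b-> q8
  q6 = (0 + 0) | a.0 | b.0 ⊢ -a-> q8, -b-> q9
  q7 = 0 | 0 | (0 | 0) ⊢ deadlocked
  q8 = (0 + 0) | 0 | b.0 ⊢ -b-> q10
  q9 = (0 + 0) | a.0 | 0 ⊢ -a-> q10
  q10 = (0 + 0) | 0 | 0 ⊢ deadlocked
Bisimilarity quotient blocks:
  B0 = {p0}
  B1 = {p10, p2, p7, q10, q2, q7}
  B2 = {p3, p4, p8, q3, q4}
  B3 = {p1}
  B4 = {p6, q5}
  B5 = {p9, q8}
  B6 = {p5}
  B7 = {q0}
  B8 = {q1}
  B9 = {q6}
  B10 = {q9}
p0 ∈ B0, q0 ∈ B7 → different blocks

not bisimilar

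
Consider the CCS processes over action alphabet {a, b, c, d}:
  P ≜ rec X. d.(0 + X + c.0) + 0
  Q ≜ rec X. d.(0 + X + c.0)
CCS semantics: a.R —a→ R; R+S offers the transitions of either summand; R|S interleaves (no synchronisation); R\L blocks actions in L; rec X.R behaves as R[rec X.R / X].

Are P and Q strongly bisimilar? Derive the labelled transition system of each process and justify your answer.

LTS(P): 3 reachable states
  s0 = rec X. d.(0 + X + c.0) + 0 :: ··d··> s1
  s1 = 0 + (rec X. d.(0 + X + c.0) + 0) + c.0 :: ··c··> s2, ··d··> s1
  s2 = 0 :: stopped
LTS(Q): 3 reachable states
  t0 = rec X. d.(0 + X + c.0) :: ··d··> t1
  t1 = 0 + (rec X. d.(0 + X + c.0)) + c.0 :: ··c··> t2, ··d··> t1
  t2 = 0 :: stopped
Coarsest stable partition (strong bisimilarity classes):
  B0 = {s0, t0}
  B1 = {s1, t1}
  B2 = {s2, t2}
s0 ∈ B0, t0 ∈ B0 → same block

YES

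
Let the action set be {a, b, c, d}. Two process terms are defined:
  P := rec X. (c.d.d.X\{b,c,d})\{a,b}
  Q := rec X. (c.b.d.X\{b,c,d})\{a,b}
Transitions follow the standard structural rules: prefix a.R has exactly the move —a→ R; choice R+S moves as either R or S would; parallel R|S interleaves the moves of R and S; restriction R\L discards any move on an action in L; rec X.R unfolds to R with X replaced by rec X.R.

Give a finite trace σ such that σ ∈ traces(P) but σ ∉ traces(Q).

Reachable graph of P (4 states):
  p0 = rec X. (c.d.d.X\{b,c,d})\{a,b} :: ··c··> p1
  p1 = (d.d.(rec X. (c.d.d.X\{b,c,d})\{a,b})\{b,c,d})\{a,b} :: ··d··> p2
  p2 = (d.(rec X. (c.d.d.X\{b,c,d})\{a,b})\{b,c,d})\{a,b} :: ··d··> p3
  p3 = (rec X. (c.d.d.X\{b,c,d})\{a,b})\{b,c,d}\{a,b} :: deadlocked
Reachable graph of Q (2 states):
  q0 = rec X. (c.b.d.X\{b,c,d})\{a,b} :: ··c··> q1
  q1 = (b.d.(rec X. (c.b.d.X\{b,c,d})\{a,b})\{b,c,d})\{a,b} :: deadlocked
Executing cd from P (initial set {p0}):
  [1] c ⇒ {p1}
  [2] d ⇒ {p2}
  P completes σ.
Executing cd from Q (initial set {q0}):
  [1] c ⇒ {q1}
  [2] d ⇒ ∅  — Q cannot continue

cd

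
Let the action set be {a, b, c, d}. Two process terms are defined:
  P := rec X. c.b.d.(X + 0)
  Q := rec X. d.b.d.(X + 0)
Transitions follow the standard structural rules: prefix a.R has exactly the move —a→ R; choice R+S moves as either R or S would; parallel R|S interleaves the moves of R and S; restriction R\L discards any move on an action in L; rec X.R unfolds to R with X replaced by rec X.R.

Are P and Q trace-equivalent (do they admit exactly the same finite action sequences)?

trace-distinct — witness ⟨c⟩

LTS(P): 4 reachable states
  p0 = rec X. c.b.d.(X + 0) → =c=> p1
  p1 = b.d.((rec X. c.b.d.(X + 0)) + 0) → =b=> p2
  p2 = d.((rec X. c.b.d.(X + 0)) + 0) → =d=> p3
  p3 = (rec X. c.b.d.(X + 0)) + 0 → =c=> p1
LTS(Q): 4 reachable states
  q0 = rec X. d.b.d.(X + 0) → =d=> q1
  q1 = b.d.((rec X. d.b.d.(X + 0)) + 0) → =b=> q2
  q2 = d.((rec X. d.b.d.(X + 0)) + 0) → =d=> q3
  q3 = (rec X. d.b.d.(X + 0)) + 0 → =d=> q1
Executing c from P (initial set {p0}):
  [1] c ⇒ {p1}
  ✓ P
Executing c from Q (initial set {q0}):
  [1] c ⇒ ∅  — Q cannot continue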